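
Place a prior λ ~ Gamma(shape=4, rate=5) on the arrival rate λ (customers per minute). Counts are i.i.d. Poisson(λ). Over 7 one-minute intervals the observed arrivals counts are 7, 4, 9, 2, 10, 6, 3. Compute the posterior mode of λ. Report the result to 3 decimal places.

Σxᵢ = 7+4+9+2+10+6+3 = 41, with n = 7.
Posterior ∝ λ^3e^(−5λ) · λ^41e^(−7λ) = λ^44e^(−12λ), i.e. Gamma(shape=45, rate=12).
The mode of a Gamma(a, b) with a ≥ 1 (shape–rate) is (a−1)/b = 44/12 ≈ 3.667.

λ̂_MAP = 3.667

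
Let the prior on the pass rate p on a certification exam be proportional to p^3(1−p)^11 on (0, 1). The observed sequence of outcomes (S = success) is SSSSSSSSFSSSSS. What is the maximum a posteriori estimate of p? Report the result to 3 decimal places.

p̂_MAP = 0.571

The prior density ∝ p^3(1−p)^11 is the kernel of Beta(4, 12).
Data: 13 successes in 14 trials (from the sequence). The binomial likelihood contributes p^13(1−p)^1, so the posterior is Beta(4+13, 12+1) = Beta(17, 13).
For Beta(a, b) with a, b > 1 the mode is (a−1)/(a+b−2) = 16/28 ≈ 0.571.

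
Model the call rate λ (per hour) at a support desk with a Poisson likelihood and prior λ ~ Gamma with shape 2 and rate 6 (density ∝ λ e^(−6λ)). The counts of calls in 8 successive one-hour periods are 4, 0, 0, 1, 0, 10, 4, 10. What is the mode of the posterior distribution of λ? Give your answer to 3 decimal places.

Σxᵢ = 4+0+0+1+0+10+4+10 = 29, with n = 8.
Posterior ∝ λe^(−6λ) · λ^29e^(−8λ) = λ^30e^(−14λ), i.e. Gamma(shape=31, rate=14).
The mode of a Gamma(a, b) with a ≥ 1 (shape–rate) is (a−1)/b = 30/14 ≈ 2.143.

λ̂_MAP = 2.143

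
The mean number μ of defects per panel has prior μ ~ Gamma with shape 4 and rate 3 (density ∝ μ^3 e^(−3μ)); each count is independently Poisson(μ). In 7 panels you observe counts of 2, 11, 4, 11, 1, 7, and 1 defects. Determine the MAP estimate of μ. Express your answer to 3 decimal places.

Σxᵢ = 2+11+4+11+1+7+1 = 37, with n = 7.
Posterior ∝ μ^3e^(−3μ) · μ^37e^(−7μ) = μ^40e^(−10μ), i.e. Gamma(shape=41, rate=10).
The mode of a Gamma(a, b) with a ≥ 1 (shape–rate) is (a−1)/b = 40/10 ≈ 4.000.

μ̂_MAP = 4.000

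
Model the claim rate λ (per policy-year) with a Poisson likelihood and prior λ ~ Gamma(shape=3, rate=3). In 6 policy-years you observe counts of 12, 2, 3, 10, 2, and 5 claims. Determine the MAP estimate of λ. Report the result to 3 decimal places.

λ̂_MAP = 4.000

Σxᵢ = 12+2+3+10+2+5 = 34, with n = 6.
Posterior ∝ λ^2e^(−3λ) · λ^34e^(−6λ) = λ^36e^(−9λ), i.e. Gamma(shape=37, rate=9).
The mode of a Gamma(a, b) with a ≥ 1 (shape–rate) is (a−1)/b = 36/9 ≈ 4.000.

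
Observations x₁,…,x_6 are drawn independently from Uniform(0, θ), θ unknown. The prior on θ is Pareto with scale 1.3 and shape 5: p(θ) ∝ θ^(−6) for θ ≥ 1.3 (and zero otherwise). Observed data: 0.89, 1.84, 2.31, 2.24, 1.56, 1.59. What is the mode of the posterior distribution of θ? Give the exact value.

θ̂_MAP = 2.31

The Uniform(0, θ) likelihood is θ^(−n) for θ ≥ max(xᵢ), zero otherwise. Here max(xᵢ) = 2.31.
Posterior ∝ θ^(−6) · θ^(−6) = θ^(−12) on θ ≥ max(1.3, 2.31) = 2.31.
This density is strictly decreasing in θ, so the posterior mode lies at the lower boundary of the support.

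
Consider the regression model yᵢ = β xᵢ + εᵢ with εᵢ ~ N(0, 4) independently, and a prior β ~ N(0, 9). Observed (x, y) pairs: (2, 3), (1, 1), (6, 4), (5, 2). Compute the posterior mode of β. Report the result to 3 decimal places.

log p(β | y) = −Σ(yᵢ − βxᵢ)²/(2·4) − β²/(2·9) + const.
Setting the derivative to zero: Σxᵢ(yᵢ − βxᵢ)/4 − β/9 = 0, so β = Σxᵢyᵢ / (Σxᵢ² + σ²/τ²).
Σxᵢyᵢ = 2·3 + 1·1 + 6·4 + 5·2 = 41; Σxᵢ² = 66; σ²/τ² = 4/9.
β̂_MAP = 41 / (66 + 4/9) = 41/(598/9) = 369/598 ≈ 0.617.

β̂_MAP = 0.617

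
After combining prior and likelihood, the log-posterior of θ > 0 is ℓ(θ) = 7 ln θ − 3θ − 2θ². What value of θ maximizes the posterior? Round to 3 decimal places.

ℓ'(θ) = 7/θ − 3 − 4θ. Setting this to zero and multiplying by θ: 4θ² + 3θ − 7 = 0.
θ = (−3 + √(3² + 4·4·7)) / (2·4) = (−3 + √121) / 8 = (−3 + 11)/8 = 1.
ℓ''(θ) = −7/θ² − 4 < 0, confirming a maximum.

θ̂_MAP = 1.000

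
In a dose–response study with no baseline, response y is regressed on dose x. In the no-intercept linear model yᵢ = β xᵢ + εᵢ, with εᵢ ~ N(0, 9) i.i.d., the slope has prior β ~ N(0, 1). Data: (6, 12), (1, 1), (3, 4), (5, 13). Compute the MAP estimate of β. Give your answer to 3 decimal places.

β̂_MAP = 1.875

log p(β | y) = −Σ(yᵢ − βxᵢ)²/(2·9) − β²/(2·1) + const.
Setting the derivative to zero: Σxᵢ(yᵢ − βxᵢ)/9 − β/1 = 0, so β = Σxᵢyᵢ / (Σxᵢ² + σ²/τ²).
Σxᵢyᵢ = 6·12 + 1·1 + 3·4 + 5·13 = 150; Σxᵢ² = 71; σ²/τ² = 9.
β̂_MAP = 150 / (71 + 9) = 150/80 ≈ 1.875.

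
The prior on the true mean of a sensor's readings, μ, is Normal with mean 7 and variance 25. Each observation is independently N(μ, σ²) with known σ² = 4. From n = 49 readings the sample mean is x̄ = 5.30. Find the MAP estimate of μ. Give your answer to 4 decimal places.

μ̂_MAP = 5.3055

n = 49, x̄ = 5.30.
For a Normal prior and Normal likelihood with known variance, the posterior is Normal; its mode equals its mean, the precision-weighted average.
Prior precision 1/σ₀² = 1/25 = 0.04; data precision n/σ² = 49/4 = 12.25.
μ̂ = (0.04·7 + 12.25·5.3) / (0.04 + 12.25) = 65.205/12.29 = 13041/2458 ≈ 5.3055.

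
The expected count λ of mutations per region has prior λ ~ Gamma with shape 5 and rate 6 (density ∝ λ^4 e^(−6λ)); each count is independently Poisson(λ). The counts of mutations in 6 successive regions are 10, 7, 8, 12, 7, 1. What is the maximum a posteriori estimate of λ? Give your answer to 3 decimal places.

Σxᵢ = 10+7+8+12+7+1 = 45, with n = 6.
Posterior ∝ λ^4e^(−6λ) · λ^45e^(−6λ) = λ^49e^(−12λ), i.e. Gamma(shape=50, rate=12).
The mode of a Gamma(a, b) with a ≥ 1 (shape–rate) is (a−1)/b = 49/12 ≈ 4.083.

λ̂_MAP = 4.083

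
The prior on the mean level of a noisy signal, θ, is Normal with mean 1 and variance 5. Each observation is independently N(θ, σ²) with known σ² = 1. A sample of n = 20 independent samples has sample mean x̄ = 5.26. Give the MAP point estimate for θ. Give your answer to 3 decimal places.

n = 20, x̄ = 5.26.
For a Normal prior and Normal likelihood with known variance, the posterior is Normal; its mode equals its mean, the precision-weighted average.
Prior precision 1/σ₀² = 1/5 = 0.2; data precision n/σ² = 20/1 = 20.
θ̂ = (0.2·1 + 20·5.26) / (0.2 + 20) = 105.4/20.2 = 527/101 ≈ 5.218.

θ̂_MAP = 5.218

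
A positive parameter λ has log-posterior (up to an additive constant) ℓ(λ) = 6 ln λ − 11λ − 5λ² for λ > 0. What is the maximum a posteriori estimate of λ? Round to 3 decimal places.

ℓ'(λ) = 6/λ − 11 − 10λ. Setting this to zero and multiplying by λ: 10λ² + 11λ − 6 = 0.
λ = (−11 + √(11² + 4·10·6)) / (2·10) = (−11 + √361) / 20 = (−11 + 19)/20 = 2/5.
ℓ''(λ) = −6/λ² − 10 < 0, confirming a maximum.

λ̂_MAP = 0.400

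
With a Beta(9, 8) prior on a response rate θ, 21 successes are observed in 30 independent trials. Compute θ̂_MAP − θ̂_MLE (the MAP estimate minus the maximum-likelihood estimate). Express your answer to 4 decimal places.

Posterior is Beta(30, 17); MAP = (30−1)/(47−2) = 29/45 ≈ 0.64444.
MLE ignores the prior: θ̂_MLE = k/n = 21/30 ≈ 0.70000.
Difference = 29/45 − 21/30 = -1/18 ≈ -0.0556.

MAP − MLE = -0.0556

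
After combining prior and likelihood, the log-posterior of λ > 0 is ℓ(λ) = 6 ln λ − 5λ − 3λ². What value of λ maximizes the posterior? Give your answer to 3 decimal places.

λ̂_MAP = 0.667

ℓ'(λ) = 6/λ − 5 − 6λ. Setting this to zero and multiplying by λ: 6λ² + 5λ − 6 = 0.
λ = (−5 + √(5² + 4·6·6)) / (2·6) = (−5 + √169) / 12 = (−5 + 13)/12 = 2/3.
ℓ''(λ) = −6/λ² − 6 < 0, confirming a maximum.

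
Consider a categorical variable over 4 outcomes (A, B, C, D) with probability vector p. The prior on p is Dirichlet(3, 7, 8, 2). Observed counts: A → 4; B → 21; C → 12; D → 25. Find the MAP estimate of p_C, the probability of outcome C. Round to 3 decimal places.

The posterior is Dirichlet(αᵢ + nᵢ) = Dirichlet(7, 28, 20, 27).
For a Dirichlet(a₁,…,a_K) with all aᵢ > 1, the mode has j-th component (aⱼ − 1)/(Σaᵢ − K).
Here Σaᵢ = 82 and K = 4, so p_C = (20 − 1)/(82 − 4) = 19/78 ≈ 0.244.

MAP estimate of p_C = 0.244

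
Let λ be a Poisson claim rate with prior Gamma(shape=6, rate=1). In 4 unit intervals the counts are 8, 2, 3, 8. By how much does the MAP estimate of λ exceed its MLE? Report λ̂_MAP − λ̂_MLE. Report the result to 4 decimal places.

Σxᵢ = 21. Posterior is Gamma(27, 5); MAP = (27−1)/5 = 26/5 ≈ 5.20000.
MLE = x̄ = 21/4 ≈ 5.25000.
Difference = 26/5 − 21/4 = -1/20 ≈ -0.0500.

MAP − MLE = -0.0500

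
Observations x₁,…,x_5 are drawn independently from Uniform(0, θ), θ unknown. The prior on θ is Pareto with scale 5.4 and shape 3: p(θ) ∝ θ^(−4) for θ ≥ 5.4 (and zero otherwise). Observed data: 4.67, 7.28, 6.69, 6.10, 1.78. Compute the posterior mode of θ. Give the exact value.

The Uniform(0, θ) likelihood is θ^(−n) for θ ≥ max(xᵢ), zero otherwise. Here max(xᵢ) = 7.28.
Posterior ∝ θ^(−4) · θ^(−5) = θ^(−9) on θ ≥ max(5.4, 7.28) = 7.28.
This density is strictly decreasing in θ, so the posterior mode lies at the lower boundary of the support.

θ̂_MAP = 7.28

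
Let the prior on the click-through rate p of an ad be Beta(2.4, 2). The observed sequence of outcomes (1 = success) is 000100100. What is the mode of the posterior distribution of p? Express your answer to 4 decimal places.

p̂_MAP = 0.2982

Prior: Beta(2.4, 2).
Data: 2 successes in 9 trials (from the sequence). The binomial likelihood contributes p^2(1−p)^7, so the posterior is Beta(2.4+2, 2+7) = Beta(4.4, 9).
For Beta(a, b) with a, b > 1 the mode is (a−1)/(a+b−2) = 3.4/11.4 ≈ 0.2982.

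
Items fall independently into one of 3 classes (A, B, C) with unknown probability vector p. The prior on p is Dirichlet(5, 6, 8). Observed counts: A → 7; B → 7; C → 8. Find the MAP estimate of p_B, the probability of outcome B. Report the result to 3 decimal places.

The posterior is Dirichlet(αᵢ + nᵢ) = Dirichlet(12, 13, 16).
For a Dirichlet(a₁,…,a_K) with all aᵢ > 1, the mode has j-th component (aⱼ − 1)/(Σaᵢ − K).
Here Σaᵢ = 41 and K = 3, so p_B = (13 − 1)/(41 − 3) = 12/38 ≈ 0.316.

MAP estimate of p_B = 0.316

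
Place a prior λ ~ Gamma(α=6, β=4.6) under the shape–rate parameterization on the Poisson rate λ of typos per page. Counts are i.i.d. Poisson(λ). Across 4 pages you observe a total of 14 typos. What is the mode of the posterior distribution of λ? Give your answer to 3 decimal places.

λ̂_MAP = 2.209

Σxᵢ = 14, n = 4.
Posterior ∝ λ^5e^(−4.6λ) · λ^14e^(−4λ) = λ^19e^(−8.6λ), i.e. Gamma(shape=20, rate=8.6).
The mode of a Gamma(a, b) with a ≥ 1 (shape–rate) is (a−1)/b = 19/8.6 ≈ 2.209.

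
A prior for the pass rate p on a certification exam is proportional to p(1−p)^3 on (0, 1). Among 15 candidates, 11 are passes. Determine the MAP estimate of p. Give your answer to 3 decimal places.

The prior density ∝ p(1−p)^3 is the kernel of Beta(2, 4).
Data: 11 successes in 15 trials. The binomial likelihood contributes p^11(1−p)^4, so the posterior is Beta(2+11, 4+4) = Beta(13, 8).
For Beta(a, b) with a, b > 1 the mode is (a−1)/(a+b−2) = 12/19 ≈ 0.632.

p̂_MAP = 0.632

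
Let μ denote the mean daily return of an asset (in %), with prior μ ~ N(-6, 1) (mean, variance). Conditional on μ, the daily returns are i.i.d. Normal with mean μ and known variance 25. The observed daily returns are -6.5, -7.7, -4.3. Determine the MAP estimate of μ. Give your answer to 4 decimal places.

μ̂_MAP = -6.0179

n = 3; x̄ = ((-6.5) + (-7.7) + (-4.3))/3 = -18.5/3 = -37/6 ≈ -6.1667.
For a Normal prior and Normal likelihood with known variance, the posterior is Normal; its mode equals its mean, the precision-weighted average.
Prior precision 1/σ₀² = 1/1 = 1; data precision n/σ² = 3/25 = 0.12.
μ̂ = (1·(-6) + 0.12·(-37/6)) / (1 + 0.12) = (-6.74)/1.12 = -337/56 ≈ -6.0179.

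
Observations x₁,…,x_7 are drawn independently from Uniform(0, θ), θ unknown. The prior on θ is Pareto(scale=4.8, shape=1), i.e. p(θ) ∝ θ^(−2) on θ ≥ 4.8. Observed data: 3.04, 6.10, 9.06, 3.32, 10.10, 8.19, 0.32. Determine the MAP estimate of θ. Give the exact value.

The Uniform(0, θ) likelihood is θ^(−n) for θ ≥ max(xᵢ), zero otherwise. Here max(xᵢ) = 10.10.
Posterior ∝ θ^(−2) · θ^(−7) = θ^(−9) on θ ≥ max(4.8, 10.10) = 10.10.
This density is strictly decreasing in θ, so the posterior mode lies at the lower boundary of the support.

θ̂_MAP = 10.10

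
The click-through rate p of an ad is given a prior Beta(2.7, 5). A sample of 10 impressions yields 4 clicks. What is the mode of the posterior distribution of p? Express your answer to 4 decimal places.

p̂_MAP = 0.3631

Prior: Beta(2.7, 5).
Data: 4 successes in 10 trials. The binomial likelihood contributes p^4(1−p)^6, so the posterior is Beta(2.7+4, 5+6) = Beta(6.7, 11).
For Beta(a, b) with a, b > 1 the mode is (a−1)/(a+b−2) = 5.7/15.7 ≈ 0.3631.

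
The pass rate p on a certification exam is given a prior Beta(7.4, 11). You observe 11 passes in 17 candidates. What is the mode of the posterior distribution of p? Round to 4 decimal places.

Prior: Beta(7.4, 11).
Data: 11 successes in 17 trials. The binomial likelihood contributes p^11(1−p)^6, so the posterior is Beta(7.4+11, 11+6) = Beta(18.4, 17).
For Beta(a, b) with a, b > 1 the mode is (a−1)/(a+b−2) = 17.4/33.4 ≈ 0.5210.

p̂_MAP = 0.5210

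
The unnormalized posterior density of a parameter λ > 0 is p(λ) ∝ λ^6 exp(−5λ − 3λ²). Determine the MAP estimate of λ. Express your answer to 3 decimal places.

ℓ'(λ) = 6/λ − 5 − 6λ. Setting this to zero and multiplying by λ: 6λ² + 5λ − 6 = 0.
λ = (−5 + √(5² + 4·6·6)) / (2·6) = (−5 + √169) / 12 = (−5 + 13)/12 = 2/3.
ℓ''(λ) = −6/λ² − 6 < 0, confirming a maximum.

λ̂_MAP = 0.667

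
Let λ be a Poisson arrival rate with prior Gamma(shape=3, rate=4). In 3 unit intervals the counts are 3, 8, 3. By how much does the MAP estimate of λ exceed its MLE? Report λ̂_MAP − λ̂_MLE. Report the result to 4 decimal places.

MAP − MLE = -2.3810

Σxᵢ = 14. Posterior is Gamma(17, 7); MAP = (17−1)/7 = 16/7 ≈ 2.28571.
MLE = x̄ = 14/3 ≈ 4.66667.
Difference = 16/7 − 14/3 = -50/21 ≈ -2.3810.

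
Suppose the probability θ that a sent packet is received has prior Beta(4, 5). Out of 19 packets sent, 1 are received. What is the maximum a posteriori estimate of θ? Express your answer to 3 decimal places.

θ̂_MAP = 0.154

Prior: Beta(4, 5).
Data: 1 success in 19 trials. The binomial likelihood contributes θ(1−θ)^18, so the posterior is Beta(4+1, 5+18) = Beta(5, 23).
For Beta(a, b) with a, b > 1 the mode is (a−1)/(a+b−2) = 4/26 ≈ 0.154.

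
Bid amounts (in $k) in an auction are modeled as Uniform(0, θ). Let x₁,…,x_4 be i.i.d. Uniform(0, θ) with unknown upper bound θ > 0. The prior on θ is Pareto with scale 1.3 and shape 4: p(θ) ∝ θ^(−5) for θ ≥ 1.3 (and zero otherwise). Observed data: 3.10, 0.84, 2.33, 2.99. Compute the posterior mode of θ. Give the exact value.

θ̂_MAP = 3.10

The Uniform(0, θ) likelihood is θ^(−n) for θ ≥ max(xᵢ), zero otherwise. Here max(xᵢ) = 3.10.
Posterior ∝ θ^(−5) · θ^(−4) = θ^(−9) on θ ≥ max(1.3, 3.10) = 3.10.
This density is strictly decreasing in θ, so the posterior mode lies at the lower boundary of the support.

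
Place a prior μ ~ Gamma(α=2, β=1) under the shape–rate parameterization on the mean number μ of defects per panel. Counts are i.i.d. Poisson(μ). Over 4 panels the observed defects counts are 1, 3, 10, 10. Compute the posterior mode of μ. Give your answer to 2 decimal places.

μ̂_MAP = 5.00

Σxᵢ = 1+3+10+10 = 24, with n = 4.
Posterior ∝ μe^(−1μ) · μ^24e^(−4μ) = μ^25e^(−5μ), i.e. Gamma(shape=26, rate=5).
The mode of a Gamma(a, b) with a ≥ 1 (shape–rate) is (a−1)/b = 25/5 ≈ 5.00.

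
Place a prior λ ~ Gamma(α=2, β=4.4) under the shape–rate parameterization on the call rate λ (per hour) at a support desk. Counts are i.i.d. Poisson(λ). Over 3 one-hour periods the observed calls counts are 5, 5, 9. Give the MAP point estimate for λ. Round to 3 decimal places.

λ̂_MAP = 2.703

Σxᵢ = 5+5+9 = 19, with n = 3.
Posterior ∝ λe^(−4.4λ) · λ^19e^(−3λ) = λ^20e^(−7.4λ), i.e. Gamma(shape=21, rate=7.4).
The mode of a Gamma(a, b) with a ≥ 1 (shape–rate) is (a−1)/b = 20/7.4 ≈ 2.703.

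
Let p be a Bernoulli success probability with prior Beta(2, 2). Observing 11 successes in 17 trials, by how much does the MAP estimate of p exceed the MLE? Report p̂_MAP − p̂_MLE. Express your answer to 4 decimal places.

Posterior is Beta(13, 8); MAP = (13−1)/(21−2) = 12/19 ≈ 0.63158.
MLE ignores the prior: p̂_MLE = k/n = 11/17 ≈ 0.64706.
Difference = 12/19 − 11/17 = -5/323 ≈ -0.0155.

MAP − MLE = -0.0155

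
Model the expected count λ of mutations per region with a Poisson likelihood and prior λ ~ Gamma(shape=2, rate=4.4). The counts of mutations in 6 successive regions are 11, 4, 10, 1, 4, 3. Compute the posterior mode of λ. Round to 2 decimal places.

λ̂_MAP = 3.27

Σxᵢ = 11+4+10+1+4+3 = 33, with n = 6.
Posterior ∝ λe^(−4.4λ) · λ^33e^(−6λ) = λ^34e^(−10.4λ), i.e. Gamma(shape=35, rate=10.4).
The mode of a Gamma(a, b) with a ≥ 1 (shape–rate) is (a−1)/b = 34/10.4 ≈ 3.27.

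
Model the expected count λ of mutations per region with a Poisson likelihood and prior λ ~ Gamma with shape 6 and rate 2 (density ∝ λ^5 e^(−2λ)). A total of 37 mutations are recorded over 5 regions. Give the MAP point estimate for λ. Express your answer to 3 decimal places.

Σxᵢ = 37, n = 5.
Posterior ∝ λ^5e^(−2λ) · λ^37e^(−5λ) = λ^42e^(−7λ), i.e. Gamma(shape=43, rate=7).
The mode of a Gamma(a, b) with a ≥ 1 (shape–rate) is (a−1)/b = 42/7 ≈ 6.000.

λ̂_MAP = 6.000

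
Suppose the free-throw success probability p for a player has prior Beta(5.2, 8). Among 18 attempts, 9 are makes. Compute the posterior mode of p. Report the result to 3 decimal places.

p̂_MAP = 0.452

Prior: Beta(5.2, 8).
Data: 9 successes in 18 trials. The binomial likelihood contributes p^9(1−p)^9, so the posterior is Beta(5.2+9, 8+9) = Beta(14.2, 17).
For Beta(a, b) with a, b > 1 the mode is (a−1)/(a+b−2) = 13.2/29.2 ≈ 0.452.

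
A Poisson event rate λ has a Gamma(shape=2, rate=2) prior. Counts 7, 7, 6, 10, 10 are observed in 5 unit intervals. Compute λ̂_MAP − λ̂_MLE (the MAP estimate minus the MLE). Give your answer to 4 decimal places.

Σxᵢ = 40. Posterior is Gamma(42, 7); MAP = (42−1)/7 = 41/7 ≈ 5.85714.
MLE = x̄ = 40/5 ≈ 8.00000.
Difference = 41/7 − 40/5 = -15/7 ≈ -2.1429.

MAP − MLE = -2.1429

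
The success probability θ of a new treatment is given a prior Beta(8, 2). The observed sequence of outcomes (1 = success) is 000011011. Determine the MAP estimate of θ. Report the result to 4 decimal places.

Prior: Beta(8, 2).
Data: 4 successes in 9 trials (from the sequence). The binomial likelihood contributes θ^4(1−θ)^5, so the posterior is Beta(8+4, 2+5) = Beta(12, 7).
For Beta(a, b) with a, b > 1 the mode is (a−1)/(a+b−2) = 11/17 ≈ 0.6471.

θ̂_MAP = 0.6471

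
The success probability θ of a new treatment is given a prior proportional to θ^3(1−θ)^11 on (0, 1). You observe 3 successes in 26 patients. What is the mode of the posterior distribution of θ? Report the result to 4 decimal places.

θ̂_MAP = 0.1500

The prior density ∝ θ^3(1−θ)^11 is the kernel of Beta(4, 12).
Data: 3 successes in 26 trials. The binomial likelihood contributes θ^3(1−θ)^23, so the posterior is Beta(4+3, 12+23) = Beta(7, 35).
For Beta(a, b) with a, b > 1 the mode is (a−1)/(a+b−2) = 6/40 ≈ 0.1500.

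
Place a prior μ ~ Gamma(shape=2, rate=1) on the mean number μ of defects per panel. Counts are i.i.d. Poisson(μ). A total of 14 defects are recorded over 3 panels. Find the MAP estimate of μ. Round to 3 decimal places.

μ̂_MAP = 3.750

Σxᵢ = 14, n = 3.
Posterior ∝ μe^(−1μ) · μ^14e^(−3μ) = μ^15e^(−4μ), i.e. Gamma(shape=16, rate=4).
The mode of a Gamma(a, b) with a ≥ 1 (shape–rate) is (a−1)/b = 15/4 ≈ 3.750.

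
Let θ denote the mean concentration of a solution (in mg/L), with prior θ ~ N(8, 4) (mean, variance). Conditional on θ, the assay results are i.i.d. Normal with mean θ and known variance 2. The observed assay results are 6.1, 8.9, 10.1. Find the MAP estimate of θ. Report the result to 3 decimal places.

θ̂_MAP = 8.314

n = 3; x̄ = (6.1 + 8.9 + 10.1)/3 = 25.1/3 = 251/30 ≈ 8.3667.
For a Normal prior and Normal likelihood with known variance, the posterior is Normal; its mode equals its mean, the precision-weighted average.
Prior precision 1/σ₀² = 1/4 = 0.25; data precision n/σ² = 3/2 = 1.5.
θ̂ = (0.25·8 + 1.5·(251/30)) / (0.25 + 1.5) = 14.55/1.75 = 291/35 ≈ 8.314.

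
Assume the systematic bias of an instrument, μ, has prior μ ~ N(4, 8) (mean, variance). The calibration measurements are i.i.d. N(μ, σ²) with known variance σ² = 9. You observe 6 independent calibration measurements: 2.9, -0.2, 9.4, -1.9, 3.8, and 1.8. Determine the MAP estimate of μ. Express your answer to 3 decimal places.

n = 6; x̄ = (2.9 + (-0.2) + 9.4 + (-1.9) + 3.8 + 1.8)/6 = 15.8/6 = 79/30 ≈ 2.6333.
For a Normal prior and Normal likelihood with known variance, the posterior is Normal; its mode equals its mean, the precision-weighted average.
Prior precision 1/σ₀² = 1/8 = 0.125; data precision n/σ² = 6/9 = 2/3.
μ̂ = (0.125·4 + (2/3)·(79/30)) / (0.125 + 2/3) = (203/90)/(19/24) = 812/285 ≈ 2.849.

μ̂_MAP = 2.849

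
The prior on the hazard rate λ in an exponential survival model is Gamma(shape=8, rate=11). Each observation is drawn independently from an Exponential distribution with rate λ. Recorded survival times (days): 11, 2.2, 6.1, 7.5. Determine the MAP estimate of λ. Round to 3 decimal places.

The Exponential(rate=λ) likelihood is ∝ λ^n e^(−λΣtᵢ). Here n = 4 and Σtᵢ = 11 + 2.2 + 6.1 + 7.5 = 26.8.
Posterior ∝ λ^7e^(−11λ) · λ^4e^(−26.8λ) = λ^11e^(−37.8λ), i.e. Gamma(12, 37.8).
Mode = (a−1)/b = 11/37.8 ≈ 0.291.

λ̂_MAP = 0.291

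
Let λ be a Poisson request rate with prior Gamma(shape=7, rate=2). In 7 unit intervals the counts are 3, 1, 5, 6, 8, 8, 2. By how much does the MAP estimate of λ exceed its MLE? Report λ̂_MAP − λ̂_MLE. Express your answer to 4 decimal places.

MAP − MLE = -0.3810

Σxᵢ = 33. Posterior is Gamma(40, 9); MAP = (40−1)/9 = 39/9 ≈ 4.33333.
MLE = x̄ = 33/7 ≈ 4.71429.
Difference = 39/9 − 33/7 = -8/21 ≈ -0.3810.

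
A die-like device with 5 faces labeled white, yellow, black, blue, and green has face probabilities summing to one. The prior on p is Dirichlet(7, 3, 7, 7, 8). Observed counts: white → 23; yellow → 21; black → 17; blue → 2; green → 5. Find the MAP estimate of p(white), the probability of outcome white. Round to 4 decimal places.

The posterior is Dirichlet(αᵢ + nᵢ) = Dirichlet(30, 24, 24, 9, 13).
For a Dirichlet(a₁,…,a_K) with all aᵢ > 1, the mode has j-th component (aⱼ − 1)/(Σaᵢ − K).
Here Σaᵢ = 100 and K = 5, so p(white) = (30 − 1)/(100 − 5) = 29/95 ≈ 0.3053.

MAP estimate of p(white) = 0.3053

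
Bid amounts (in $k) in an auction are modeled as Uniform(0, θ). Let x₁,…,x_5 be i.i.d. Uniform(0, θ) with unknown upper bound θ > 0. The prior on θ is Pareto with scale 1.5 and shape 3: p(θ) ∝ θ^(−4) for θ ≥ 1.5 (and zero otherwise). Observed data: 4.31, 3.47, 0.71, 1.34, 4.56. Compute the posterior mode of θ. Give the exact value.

The Uniform(0, θ) likelihood is θ^(−n) for θ ≥ max(xᵢ), zero otherwise. Here max(xᵢ) = 4.56.
Posterior ∝ θ^(−4) · θ^(−5) = θ^(−9) on θ ≥ max(1.5, 4.56) = 4.56.
This density is strictly decreasing in θ, so the posterior mode lies at the lower boundary of the support.

θ̂_MAP = 4.56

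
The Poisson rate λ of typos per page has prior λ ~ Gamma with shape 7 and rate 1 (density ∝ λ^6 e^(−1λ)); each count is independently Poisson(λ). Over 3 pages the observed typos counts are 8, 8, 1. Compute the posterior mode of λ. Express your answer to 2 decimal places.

λ̂_MAP = 5.75

Σxᵢ = 8+8+1 = 17, with n = 3.
Posterior ∝ λ^6e^(−1λ) · λ^17e^(−3λ) = λ^23e^(−4λ), i.e. Gamma(shape=24, rate=4).
The mode of a Gamma(a, b) with a ≥ 1 (shape–rate) is (a−1)/b = 23/4 ≈ 5.75.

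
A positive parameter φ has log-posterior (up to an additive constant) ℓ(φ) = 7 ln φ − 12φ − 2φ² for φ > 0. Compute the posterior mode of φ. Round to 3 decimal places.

φ̂_MAP = 0.500

ℓ'(φ) = 7/φ − 12 − 4φ. Setting this to zero and multiplying by φ: 4φ² + 12φ − 7 = 0.
φ = (−12 + √(12² + 4·4·7)) / (2·4) = (−12 + √256) / 8 = (−12 + 16)/8 = 1/2.
ℓ''(φ) = −7/φ² − 4 < 0, confirming a maximum.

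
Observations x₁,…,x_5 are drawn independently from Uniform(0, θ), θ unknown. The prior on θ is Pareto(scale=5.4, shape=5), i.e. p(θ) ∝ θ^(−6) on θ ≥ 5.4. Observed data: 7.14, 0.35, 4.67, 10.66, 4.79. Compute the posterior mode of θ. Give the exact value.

The Uniform(0, θ) likelihood is θ^(−n) for θ ≥ max(xᵢ), zero otherwise. Here max(xᵢ) = 10.66.
Posterior ∝ θ^(−6) · θ^(−5) = θ^(−11) on θ ≥ max(5.4, 10.66) = 10.66.
This density is strictly decreasing in θ, so the posterior mode lies at the lower boundary of the support.

θ̂_MAP = 10.66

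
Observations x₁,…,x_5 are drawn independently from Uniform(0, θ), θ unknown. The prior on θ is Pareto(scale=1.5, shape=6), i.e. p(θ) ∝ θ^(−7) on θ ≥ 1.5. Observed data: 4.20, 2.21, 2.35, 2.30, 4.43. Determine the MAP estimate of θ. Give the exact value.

The Uniform(0, θ) likelihood is θ^(−n) for θ ≥ max(xᵢ), zero otherwise. Here max(xᵢ) = 4.43.
Posterior ∝ θ^(−7) · θ^(−5) = θ^(−12) on θ ≥ max(1.5, 4.43) = 4.43.
This density is strictly decreasing in θ, so the posterior mode lies at the lower boundary of the support.

θ̂_MAP = 4.43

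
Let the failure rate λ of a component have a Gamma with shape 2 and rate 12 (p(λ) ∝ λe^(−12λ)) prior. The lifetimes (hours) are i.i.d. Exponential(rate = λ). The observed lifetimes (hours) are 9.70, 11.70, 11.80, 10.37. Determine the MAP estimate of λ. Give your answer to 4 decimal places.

The Exponential(rate=λ) likelihood is ∝ λ^n e^(−λΣtᵢ). Here n = 4 and Σtᵢ = 9.70 + 11.70 + 11.80 + 10.37 = 43.57.
Posterior ∝ λe^(−12λ) · λ^4e^(−43.57λ) = λ^5e^(−55.57λ), i.e. Gamma(6, 55.57).
Mode = (a−1)/b = 5/55.57 ≈ 0.0900.

λ̂_MAP = 0.0900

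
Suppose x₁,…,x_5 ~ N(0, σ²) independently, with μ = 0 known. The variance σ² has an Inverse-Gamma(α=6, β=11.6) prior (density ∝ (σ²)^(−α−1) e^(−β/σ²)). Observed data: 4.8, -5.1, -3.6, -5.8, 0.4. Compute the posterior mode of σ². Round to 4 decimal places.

σ̂²_MAP = 6.2637

Sum of squared deviations about the known mean: SS = (4.8−0)² + (-5.1−0)² + (-3.6−0)² + (-5.8−0)² + (0.4−0)² = 95.81.
The Normal likelihood contributes (σ²)^(−n/2) exp(−SS/(2σ²)), so the posterior is Inverse-Gamma(α + n/2, β + SS/2) = Inverse-Gamma(8.5, 59.505).
The mode of Inverse-Gamma(a, b) is b/(a+1) = 59.505/9.5 ≈ 6.2637.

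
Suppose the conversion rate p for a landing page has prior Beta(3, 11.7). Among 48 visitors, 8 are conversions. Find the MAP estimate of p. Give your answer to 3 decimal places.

p̂_MAP = 0.165

Prior: Beta(3, 11.7).
Data: 8 successes in 48 trials. The binomial likelihood contributes p^8(1−p)^40, so the posterior is Beta(3+8, 11.7+40) = Beta(11, 51.7).
For Beta(a, b) with a, b > 1 the mode is (a−1)/(a+b−2) = 10/60.7 ≈ 0.165.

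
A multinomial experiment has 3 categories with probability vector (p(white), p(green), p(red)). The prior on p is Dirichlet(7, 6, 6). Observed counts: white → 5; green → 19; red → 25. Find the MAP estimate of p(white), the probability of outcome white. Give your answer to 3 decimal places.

MAP estimate of p(white) = 0.169

The posterior is Dirichlet(αᵢ + nᵢ) = Dirichlet(12, 25, 31).
For a Dirichlet(a₁,…,a_K) with all aᵢ > 1, the mode has j-th component (aⱼ − 1)/(Σaᵢ − K).
Here Σaᵢ = 68 and K = 3, so p(white) = (12 − 1)/(68 − 3) = 11/65 ≈ 0.169.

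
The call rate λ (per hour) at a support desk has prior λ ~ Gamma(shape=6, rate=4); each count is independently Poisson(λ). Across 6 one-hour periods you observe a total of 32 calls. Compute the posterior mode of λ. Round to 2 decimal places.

λ̂_MAP = 3.70

Σxᵢ = 32, n = 6.
Posterior ∝ λ^5e^(−4λ) · λ^32e^(−6λ) = λ^37e^(−10λ), i.e. Gamma(shape=38, rate=10).
The mode of a Gamma(a, b) with a ≥ 1 (shape–rate) is (a−1)/b = 37/10 ≈ 3.70.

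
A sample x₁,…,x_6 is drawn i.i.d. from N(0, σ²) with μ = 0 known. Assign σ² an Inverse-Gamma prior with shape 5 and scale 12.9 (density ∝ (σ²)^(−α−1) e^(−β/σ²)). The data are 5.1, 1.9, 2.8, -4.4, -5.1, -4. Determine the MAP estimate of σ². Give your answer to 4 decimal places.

σ̂²_MAP = 6.9239

Sum of squared deviations about the known mean: SS = (5.1−0)² + (1.9−0)² + (2.8−0)² + (-4.4−0)² + (-5.1−0)² + (-4−0)² = 98.83.
The Normal likelihood contributes (σ²)^(−n/2) exp(−SS/(2σ²)), so the posterior is Inverse-Gamma(α + n/2, β + SS/2) = Inverse-Gamma(8, 62.315).
The mode of Inverse-Gamma(a, b) is b/(a+1) = 62.315/9 ≈ 6.9239.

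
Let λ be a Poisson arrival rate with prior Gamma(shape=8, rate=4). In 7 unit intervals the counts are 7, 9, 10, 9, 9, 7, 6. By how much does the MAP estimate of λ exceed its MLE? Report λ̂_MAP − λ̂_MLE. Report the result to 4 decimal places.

Σxᵢ = 57. Posterior is Gamma(65, 11); MAP = (65−1)/11 = 64/11 ≈ 5.81818.
MLE = x̄ = 57/7 ≈ 8.14286.
Difference = 64/11 − 57/7 = -179/77 ≈ -2.3247.

MAP − MLE = -2.3247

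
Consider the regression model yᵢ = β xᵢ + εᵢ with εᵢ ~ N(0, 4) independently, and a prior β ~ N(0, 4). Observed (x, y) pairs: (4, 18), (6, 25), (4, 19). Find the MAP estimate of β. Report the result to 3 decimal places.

log p(β | y) = −Σ(yᵢ − βxᵢ)²/(2·4) − β²/(2·4) + const.
Setting the derivative to zero: Σxᵢ(yᵢ − βxᵢ)/4 − β/4 = 0, so β = Σxᵢyᵢ / (Σxᵢ² + σ²/τ²).
Σxᵢyᵢ = 4·18 + 6·25 + 4·19 = 298; Σxᵢ² = 68; σ²/τ² = 1.
β̂_MAP = 298 / (68 + 1) = 298/69 ≈ 4.319.

β̂_MAP = 4.319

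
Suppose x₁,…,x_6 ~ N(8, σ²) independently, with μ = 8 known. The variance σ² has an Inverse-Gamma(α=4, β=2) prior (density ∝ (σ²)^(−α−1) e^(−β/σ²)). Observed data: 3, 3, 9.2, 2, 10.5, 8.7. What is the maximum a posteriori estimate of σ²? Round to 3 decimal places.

Sum of squared deviations about the known mean: SS = (3−8)² + (3−8)² + (9.2−8)² + (2−8)² + (10.5−8)² + (8.7−8)² = 94.18.
The Normal likelihood contributes (σ²)^(−n/2) exp(−SS/(2σ²)), so the posterior is Inverse-Gamma(α + n/2, β + SS/2) = Inverse-Gamma(7, 49.09).
The mode of Inverse-Gamma(a, b) is b/(a+1) = 49.09/8 ≈ 6.136.

σ̂²_MAP = 6.136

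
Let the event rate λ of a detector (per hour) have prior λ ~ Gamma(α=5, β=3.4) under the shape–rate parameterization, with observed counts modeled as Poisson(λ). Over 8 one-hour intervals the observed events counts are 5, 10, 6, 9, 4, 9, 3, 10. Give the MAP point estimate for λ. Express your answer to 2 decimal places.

λ̂_MAP = 5.26

Σxᵢ = 5+10+6+9+4+9+3+10 = 56, with n = 8.
Posterior ∝ λ^4e^(−3.4λ) · λ^56e^(−8λ) = λ^60e^(−11.4λ), i.e. Gamma(shape=61, rate=11.4).
The mode of a Gamma(a, b) with a ≥ 1 (shape–rate) is (a−1)/b = 60/11.4 ≈ 5.26.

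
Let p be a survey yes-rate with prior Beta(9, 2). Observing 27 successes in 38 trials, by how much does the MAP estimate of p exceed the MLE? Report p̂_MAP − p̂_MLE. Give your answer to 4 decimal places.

MAP − MLE = 0.0342

Posterior is Beta(36, 13); MAP = (36−1)/(49−2) = 35/47 ≈ 0.74468.
MLE ignores the prior: p̂_MLE = k/n = 27/38 ≈ 0.71053.
Difference = 35/47 − 27/38 = 61/1786 ≈ 0.0342.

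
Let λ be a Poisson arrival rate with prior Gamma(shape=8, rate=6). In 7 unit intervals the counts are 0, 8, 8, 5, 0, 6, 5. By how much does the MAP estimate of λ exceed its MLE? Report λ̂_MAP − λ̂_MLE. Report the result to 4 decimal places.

MAP − MLE = -1.5714

Σxᵢ = 32. Posterior is Gamma(40, 13); MAP = (40−1)/13 = 39/13 ≈ 3.00000.
MLE = x̄ = 32/7 ≈ 4.57143.
Difference = 39/13 − 32/7 = -11/7 ≈ -1.5714.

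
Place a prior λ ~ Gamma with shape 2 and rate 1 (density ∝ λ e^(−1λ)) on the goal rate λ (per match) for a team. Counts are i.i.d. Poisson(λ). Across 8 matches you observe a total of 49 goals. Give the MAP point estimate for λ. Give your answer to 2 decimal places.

Σxᵢ = 49, n = 8.
Posterior ∝ λe^(−1λ) · λ^49e^(−8λ) = λ^50e^(−9λ), i.e. Gamma(shape=51, rate=9).
The mode of a Gamma(a, b) with a ≥ 1 (shape–rate) is (a−1)/b = 50/9 ≈ 5.56.

λ̂_MAP = 5.56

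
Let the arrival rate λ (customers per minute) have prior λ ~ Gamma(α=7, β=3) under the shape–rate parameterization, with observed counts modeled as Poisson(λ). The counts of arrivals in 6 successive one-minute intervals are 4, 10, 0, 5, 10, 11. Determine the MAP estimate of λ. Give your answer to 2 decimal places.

Σxᵢ = 4+10+0+5+10+11 = 40, with n = 6.
Posterior ∝ λ^6e^(−3λ) · λ^40e^(−6λ) = λ^46e^(−9λ), i.e. Gamma(shape=47, rate=9).
The mode of a Gamma(a, b) with a ≥ 1 (shape–rate) is (a−1)/b = 46/9 ≈ 5.11.

λ̂_MAP = 5.11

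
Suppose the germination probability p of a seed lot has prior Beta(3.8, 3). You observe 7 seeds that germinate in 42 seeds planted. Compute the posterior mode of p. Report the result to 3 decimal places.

Prior: Beta(3.8, 3).
Data: 7 successes in 42 trials. The binomial likelihood contributes p^7(1−p)^35, so the posterior is Beta(3.8+7, 3+35) = Beta(10.8, 38).
For Beta(a, b) with a, b > 1 the mode is (a−1)/(a+b−2) = 9.8/46.8 ≈ 0.209.

p̂_MAP = 0.209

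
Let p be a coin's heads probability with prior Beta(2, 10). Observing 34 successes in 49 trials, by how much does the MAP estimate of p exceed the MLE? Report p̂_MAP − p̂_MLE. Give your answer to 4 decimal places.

MAP − MLE = -0.1007

Posterior is Beta(36, 25); MAP = (36−1)/(61−2) = 35/59 ≈ 0.59322.
MLE ignores the prior: p̂_MLE = k/n = 34/49 ≈ 0.69388.
Difference = 35/59 − 34/49 = -291/2891 ≈ -0.1007.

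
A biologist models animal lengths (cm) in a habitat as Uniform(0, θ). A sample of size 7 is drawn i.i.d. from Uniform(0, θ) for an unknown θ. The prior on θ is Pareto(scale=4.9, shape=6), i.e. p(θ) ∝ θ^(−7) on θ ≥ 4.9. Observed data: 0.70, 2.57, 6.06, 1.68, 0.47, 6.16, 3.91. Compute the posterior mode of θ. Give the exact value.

The Uniform(0, θ) likelihood is θ^(−n) for θ ≥ max(xᵢ), zero otherwise. Here max(xᵢ) = 6.16.
Posterior ∝ θ^(−7) · θ^(−7) = θ^(−14) on θ ≥ max(4.9, 6.16) = 6.16.
This density is strictly decreasing in θ, so the posterior mode lies at the lower boundary of the support.

θ̂_MAP = 6.16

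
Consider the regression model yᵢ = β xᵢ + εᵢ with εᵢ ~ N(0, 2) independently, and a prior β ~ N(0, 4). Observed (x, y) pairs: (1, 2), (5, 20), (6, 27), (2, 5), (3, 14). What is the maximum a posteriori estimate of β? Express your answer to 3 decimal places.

β̂_MAP = 4.185

log p(β | y) = −Σ(yᵢ − βxᵢ)²/(2·2) − β²/(2·4) + const.
Setting the derivative to zero: Σxᵢ(yᵢ − βxᵢ)/2 − β/4 = 0, so β = Σxᵢyᵢ / (Σxᵢ² + σ²/τ²).
Σxᵢyᵢ = 1·2 + 5·20 + 6·27 + 2·5 + 3·14 = 316; Σxᵢ² = 75; σ²/τ² = 0.5.
β̂_MAP = 316 / (75 + 0.5) = 316/75.5 ≈ 4.185.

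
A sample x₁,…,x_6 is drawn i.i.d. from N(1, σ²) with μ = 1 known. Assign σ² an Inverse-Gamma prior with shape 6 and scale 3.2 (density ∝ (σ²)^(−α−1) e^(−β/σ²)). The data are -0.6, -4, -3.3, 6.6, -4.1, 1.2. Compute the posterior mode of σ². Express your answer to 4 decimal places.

Sum of squared deviations about the known mean: SS = (-0.6−1)² + (-4−1)² + (-3.3−1)² + (6.6−1)² + (-4.1−1)² + (1.2−1)² = 103.46.
The Normal likelihood contributes (σ²)^(−n/2) exp(−SS/(2σ²)), so the posterior is Inverse-Gamma(α + n/2, β + SS/2) = Inverse-Gamma(9, 54.93).
The mode of Inverse-Gamma(a, b) is b/(a+1) = 54.93/10 ≈ 5.4930.

σ̂²_MAP = 5.4930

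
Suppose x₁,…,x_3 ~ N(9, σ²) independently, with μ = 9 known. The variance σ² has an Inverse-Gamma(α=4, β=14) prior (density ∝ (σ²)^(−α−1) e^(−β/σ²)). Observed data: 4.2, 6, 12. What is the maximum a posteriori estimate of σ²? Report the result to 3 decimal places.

σ̂²_MAP = 5.311

Sum of squared deviations about the known mean: SS = (4.2−9)² + (6−9)² + (12−9)² = 41.04.
The Normal likelihood contributes (σ²)^(−n/2) exp(−SS/(2σ²)), so the posterior is Inverse-Gamma(α + n/2, β + SS/2) = Inverse-Gamma(5.5, 34.52).
The mode of Inverse-Gamma(a, b) is b/(a+1) = 34.52/6.5 ≈ 5.311.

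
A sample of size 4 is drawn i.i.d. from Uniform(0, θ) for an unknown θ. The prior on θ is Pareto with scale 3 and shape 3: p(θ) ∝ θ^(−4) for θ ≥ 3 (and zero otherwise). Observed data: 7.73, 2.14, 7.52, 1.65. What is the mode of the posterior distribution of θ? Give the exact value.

The Uniform(0, θ) likelihood is θ^(−n) for θ ≥ max(xᵢ), zero otherwise. Here max(xᵢ) = 7.73.
Posterior ∝ θ^(−4) · θ^(−4) = θ^(−8) on θ ≥ max(3, 7.73) = 7.73.
This density is strictly decreasing in θ, so the posterior mode lies at the lower boundary of the support.

θ̂_MAP = 7.73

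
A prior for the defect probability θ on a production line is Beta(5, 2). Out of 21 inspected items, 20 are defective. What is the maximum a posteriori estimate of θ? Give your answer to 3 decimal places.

θ̂_MAP = 0.923

Prior: Beta(5, 2).
Data: 20 successes in 21 trials. The binomial likelihood contributes θ^20(1−θ)^1, so the posterior is Beta(5+20, 2+1) = Beta(25, 3).
For Beta(a, b) with a, b > 1 the mode is (a−1)/(a+b−2) = 24/26 ≈ 0.923.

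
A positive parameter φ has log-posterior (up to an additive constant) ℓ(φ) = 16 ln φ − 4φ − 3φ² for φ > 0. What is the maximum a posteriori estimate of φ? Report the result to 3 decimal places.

φ̂_MAP = 1.333

ℓ'(φ) = 16/φ − 4 − 6φ. Setting this to zero and multiplying by φ: 6φ² + 4φ − 16 = 0.
φ = (−4 + √(4² + 4·6·16)) / (2·6) = (−4 + √400) / 12 = (−4 + 20)/12 = 4/3.
ℓ''(φ) = −16/φ² − 6 < 0, confirming a maximum.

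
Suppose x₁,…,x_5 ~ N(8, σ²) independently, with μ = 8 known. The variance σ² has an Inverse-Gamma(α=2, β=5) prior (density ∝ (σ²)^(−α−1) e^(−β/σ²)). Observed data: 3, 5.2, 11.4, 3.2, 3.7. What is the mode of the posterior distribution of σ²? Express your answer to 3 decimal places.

σ̂²_MAP = 8.721

Sum of squared deviations about the known mean: SS = (3−8)² + (5.2−8)² + (11.4−8)² + (3.2−8)² + (3.7−8)² = 85.93.
The Normal likelihood contributes (σ²)^(−n/2) exp(−SS/(2σ²)), so the posterior is Inverse-Gamma(α + n/2, β + SS/2) = Inverse-Gamma(4.5, 47.965).
The mode of Inverse-Gamma(a, b) is b/(a+1) = 47.965/5.5 ≈ 8.721.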